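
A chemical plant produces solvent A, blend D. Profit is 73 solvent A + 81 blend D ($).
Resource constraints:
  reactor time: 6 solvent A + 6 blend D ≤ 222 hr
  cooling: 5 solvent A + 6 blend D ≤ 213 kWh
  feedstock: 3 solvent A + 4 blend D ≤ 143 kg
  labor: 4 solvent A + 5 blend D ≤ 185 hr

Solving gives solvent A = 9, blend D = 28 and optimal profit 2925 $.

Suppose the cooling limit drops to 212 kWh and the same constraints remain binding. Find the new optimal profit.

2917

At the optimum: reactor time uses 222 of 222 (binding); cooling uses 213 of 213 (binding); feedstock uses 139 of 143 (slack = 4); labor uses 176 of 185 (slack = 9).
Since feedstock, labor are not tight, their duals are 0.
From A_Bᵀ y = c: 6·y_reactor time + 5·y_cooling = 73; 6·y_reactor time + 6·y_cooling = 81.
→ y_reactor time = 5.5 and y_cooling = 8.
Δz = y_cooling·Δb = 8 × (-1) = -8, so new z* = 2925 − 8 = 2917.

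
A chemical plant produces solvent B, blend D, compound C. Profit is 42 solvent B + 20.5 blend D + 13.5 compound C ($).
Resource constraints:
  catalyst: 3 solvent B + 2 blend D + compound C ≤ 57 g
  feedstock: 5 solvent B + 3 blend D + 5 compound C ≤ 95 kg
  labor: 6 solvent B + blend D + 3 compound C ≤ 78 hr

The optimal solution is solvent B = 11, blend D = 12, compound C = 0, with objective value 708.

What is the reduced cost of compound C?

-3

Binding: catalyst and labor. Non-binding: feedstock (4 unused).
By complementary slackness, y = 0 for the non-binding constraint.
Dual feasibility on the basic columns requires 3·y_catalyst + 6·y_labor = 42, 2·y_catalyst + 1·y_labor = 20.5.
Solving: y_catalyst = 9, y_labor = 2.5.
Reduced cost of compound C: c₃ − yᵀa₃ = 13.5 − (9·1 + 2.5·3) = 13.5 − 16.5 = -3.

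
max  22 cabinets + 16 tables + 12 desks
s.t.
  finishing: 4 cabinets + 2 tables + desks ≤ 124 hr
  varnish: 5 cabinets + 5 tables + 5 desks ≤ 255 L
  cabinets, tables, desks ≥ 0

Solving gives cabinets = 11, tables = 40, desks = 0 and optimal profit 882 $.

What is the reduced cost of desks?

-1

Check each constraint at x*: finishing 124/124 (tight); varnish 255/255 (tight).
Dual feasibility on the basic columns requires 4·y_finishing + 5·y_varnish = 22, 2·y_finishing + 5·y_varnish = 16.
This yields shadow prices y_finishing = 3, y_varnish = 2.
Reduced cost of desks: c₃ − yᵀa₃ = 12 − (3·1 + 2·5) = 12 − 13 = -1.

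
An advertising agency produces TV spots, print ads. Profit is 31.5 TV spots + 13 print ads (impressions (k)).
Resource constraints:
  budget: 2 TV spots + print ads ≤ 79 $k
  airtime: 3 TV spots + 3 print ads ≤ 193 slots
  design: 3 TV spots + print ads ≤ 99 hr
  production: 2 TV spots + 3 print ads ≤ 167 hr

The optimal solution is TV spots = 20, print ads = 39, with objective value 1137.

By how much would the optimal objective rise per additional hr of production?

0

At the optimum: budget uses 79 of 79 (binding); airtime uses 177 of 193 (slack = 16); design uses 99 of 99 (binding); production uses 157 of 167 (slack = 10).
Since airtime, production are not tight, their duals are 0.
From A_Bᵀ y = c: 2·y_budget + 3·y_design = 31.5; 1·y_budget + 1·y_design = 13.
→ y_budget = 7.5 and y_design = 5.5.
Shadow price of production = 0.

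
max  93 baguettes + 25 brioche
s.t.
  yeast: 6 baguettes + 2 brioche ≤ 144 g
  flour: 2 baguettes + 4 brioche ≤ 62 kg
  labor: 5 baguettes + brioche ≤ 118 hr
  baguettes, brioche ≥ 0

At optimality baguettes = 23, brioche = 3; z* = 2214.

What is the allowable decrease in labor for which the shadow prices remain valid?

Binding constraints: yeast, labor. The basis is B = [[6,2],[5,1]] with det -4.
Per unit decrease in labor, x* moves by d = (-0.5, 1.5).
The basis stays optimal until flour becomes binding; allowable decrease = 0.8 hr.

0.8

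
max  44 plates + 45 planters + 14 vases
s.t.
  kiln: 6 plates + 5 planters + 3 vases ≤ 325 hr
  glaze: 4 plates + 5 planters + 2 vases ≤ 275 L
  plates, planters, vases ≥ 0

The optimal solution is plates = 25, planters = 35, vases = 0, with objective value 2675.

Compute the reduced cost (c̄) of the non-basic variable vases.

Both kiln and glaze are binding at x*.
The binding rows give the dual system: 6·y_kiln + 4·y_glaze = 44 and 5·y_kiln + 5·y_glaze = 45.
Solving: y_kiln = 4, y_glaze = 5.
Reduced cost of vases: c₃ − yᵀa₃ = 14 − (4·3 + 5·2) = 14 − 22 = -8.

-8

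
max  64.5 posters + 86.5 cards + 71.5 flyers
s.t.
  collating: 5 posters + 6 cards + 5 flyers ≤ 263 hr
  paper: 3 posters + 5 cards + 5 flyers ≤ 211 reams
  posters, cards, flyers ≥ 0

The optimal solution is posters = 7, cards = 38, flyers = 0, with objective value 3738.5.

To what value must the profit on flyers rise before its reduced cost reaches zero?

Both collating and paper are binding at x*.
The binding rows give the dual system: 5·y_collating + 3·y_paper = 64.5 and 6·y_collating + 5·y_paper = 86.5.
→ y_collating = 9 and y_paper = 6.5.
flyers enters the basis when its profit ≥ yᵀa₃ = 9·5 + 6.5·5 = 77.5.

77.5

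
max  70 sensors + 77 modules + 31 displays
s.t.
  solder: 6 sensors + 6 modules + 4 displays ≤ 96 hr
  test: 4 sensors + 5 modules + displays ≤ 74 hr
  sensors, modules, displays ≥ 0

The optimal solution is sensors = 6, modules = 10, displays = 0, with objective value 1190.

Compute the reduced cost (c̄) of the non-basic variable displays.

-4

Check each constraint at x*: solder 96/96 (tight); test 74/74 (tight).
Dual feasibility on the basic columns requires 6·y_solder + 4·y_test = 70, 6·y_solder + 5·y_test = 77.
Solving: y_solder = 7, y_test = 7.
Reduced cost of displays: c₃ − yᵀa₃ = 31 − (7·4 + 7·1) = 31 − 35 = -4.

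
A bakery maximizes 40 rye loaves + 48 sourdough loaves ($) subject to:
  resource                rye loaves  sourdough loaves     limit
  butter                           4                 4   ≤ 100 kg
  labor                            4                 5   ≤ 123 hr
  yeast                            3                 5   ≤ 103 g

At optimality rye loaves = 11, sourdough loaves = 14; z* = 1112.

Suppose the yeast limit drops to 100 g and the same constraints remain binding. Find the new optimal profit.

1100

Binding: butter and yeast. Non-binding: labor (9 unused).
Since labor is not tight, its dual is 0.
The binding rows give the dual system: 4·y_butter + 3·y_yeast = 40 and 4·y_butter + 5·y_yeast = 48.
Solving: y_butter = 7, y_yeast = 4.
Δz = y_yeast·Δb = 4 × (-3) = -12, so new z* = 1112 − 12 = 1100.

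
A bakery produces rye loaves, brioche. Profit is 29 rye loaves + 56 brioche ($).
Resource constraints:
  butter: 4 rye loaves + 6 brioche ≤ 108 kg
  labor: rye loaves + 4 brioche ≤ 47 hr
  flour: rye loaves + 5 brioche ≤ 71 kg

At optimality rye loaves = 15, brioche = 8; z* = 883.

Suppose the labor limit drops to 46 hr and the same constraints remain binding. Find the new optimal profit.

878

Binding: butter and labor. Non-binding: flour (16 unused).
By complementary slackness, y = 0 for the non-binding constraint.
Dual feasibility on the basic columns requires 4·y_butter + 1·y_labor = 29, 6·y_butter + 4·y_labor = 56.
→ y_butter = 6 and y_labor = 5.
Δz = y_labor·Δb = 5 × (-1) = -5, so new z* = 883 − 5 = 878.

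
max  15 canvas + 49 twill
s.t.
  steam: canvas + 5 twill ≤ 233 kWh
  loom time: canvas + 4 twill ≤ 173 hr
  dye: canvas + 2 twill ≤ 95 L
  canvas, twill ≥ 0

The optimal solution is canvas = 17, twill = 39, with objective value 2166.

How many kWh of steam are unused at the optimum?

steam used = 1·17 + 5·39 = 212; slack = 233 − 212 = 21.

21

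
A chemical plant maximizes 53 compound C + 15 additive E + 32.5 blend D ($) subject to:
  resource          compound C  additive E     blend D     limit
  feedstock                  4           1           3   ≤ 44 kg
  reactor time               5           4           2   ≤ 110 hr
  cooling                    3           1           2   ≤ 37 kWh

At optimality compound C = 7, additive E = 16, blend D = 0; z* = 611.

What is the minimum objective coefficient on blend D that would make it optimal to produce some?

38

Binding: feedstock and cooling. Non-binding: reactor time (11 unused).
By complementary slackness, y = 0 for the non-binding constraint.
From A_Bᵀ y = c: 4·y_feedstock + 3·y_cooling = 53; 1·y_feedstock + 1·y_cooling = 15.
→ y_feedstock = 8 and y_cooling = 7.
blend D enters the basis when its profit ≥ yᵀa₃ = 8·3 + 7·2 = 38.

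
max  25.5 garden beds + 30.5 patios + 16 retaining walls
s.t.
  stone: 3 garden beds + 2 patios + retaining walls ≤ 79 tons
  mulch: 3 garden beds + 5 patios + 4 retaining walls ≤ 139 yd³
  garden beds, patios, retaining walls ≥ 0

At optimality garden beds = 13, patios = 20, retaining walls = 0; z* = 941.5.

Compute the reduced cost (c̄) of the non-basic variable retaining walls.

-6

Both stone and mulch are binding at x*.
The binding rows give the dual system: 3·y_stone + 3·y_mulch = 25.5 and 2·y_stone + 5·y_mulch = 30.5.
→ y_stone = 4 and y_mulch = 4.5.
Reduced cost of retaining walls: c₃ − yᵀa₃ = 16 − (4·1 + 4.5·4) = 16 − 22 = -6.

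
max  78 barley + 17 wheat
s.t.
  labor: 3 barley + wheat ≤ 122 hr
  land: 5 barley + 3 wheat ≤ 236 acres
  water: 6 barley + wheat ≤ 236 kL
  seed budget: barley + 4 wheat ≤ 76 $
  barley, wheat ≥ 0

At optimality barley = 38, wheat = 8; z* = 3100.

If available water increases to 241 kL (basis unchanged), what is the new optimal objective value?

3145

Binding: labor and water. Non-binding: land (22 unused), seed budget (6 unused).
Slack constraints have shadow price 0 (complementary slackness).
The binding rows give the dual system: 3·y_labor + 6·y_water = 78 and 1·y_labor + 1·y_water = 17.
This yields shadow prices y_labor = 8, y_water = 9.
Δz = y_water·Δb = 9 × (5) = 45, so new z* = 3100 + 45 = 3145.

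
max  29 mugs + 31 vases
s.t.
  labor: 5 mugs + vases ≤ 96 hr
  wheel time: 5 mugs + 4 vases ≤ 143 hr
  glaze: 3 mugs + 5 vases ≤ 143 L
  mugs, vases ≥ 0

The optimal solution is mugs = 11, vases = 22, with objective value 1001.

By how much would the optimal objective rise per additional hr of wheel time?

4

Binding: wheel time and glaze. Non-binding: labor (19 unused).
Slack constraints have shadow price 0 (complementary slackness).
Dual feasibility on the basic columns requires 5·y_wheel time + 3·y_glaze = 29, 4·y_wheel time + 5·y_glaze = 31.
Solving: y_wheel time = 4, y_glaze = 3.
Shadow price of wheel time = 4.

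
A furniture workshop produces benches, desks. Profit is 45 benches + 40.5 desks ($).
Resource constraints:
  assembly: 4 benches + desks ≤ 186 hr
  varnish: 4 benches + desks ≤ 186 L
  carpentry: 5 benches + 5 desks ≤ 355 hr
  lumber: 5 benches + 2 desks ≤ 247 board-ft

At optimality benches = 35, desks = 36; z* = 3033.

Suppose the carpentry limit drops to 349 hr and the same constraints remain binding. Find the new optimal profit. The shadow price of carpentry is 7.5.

2988

Δb = -6, so new z* = 3033 + (7.5)·(-6) = 3033 − 45 = 2988.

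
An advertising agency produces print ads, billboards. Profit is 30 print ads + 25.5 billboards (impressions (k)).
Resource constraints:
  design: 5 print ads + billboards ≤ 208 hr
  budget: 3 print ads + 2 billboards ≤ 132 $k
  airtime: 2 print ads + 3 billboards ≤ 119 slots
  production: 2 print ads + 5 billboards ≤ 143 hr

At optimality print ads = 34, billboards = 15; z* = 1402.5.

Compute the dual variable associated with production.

Check each constraint at x*: design 185/208 (slack 23); budget 132/132 (tight); airtime 113/119 (slack 6); production 143/143 (tight).
By complementary slackness, y = 0 for the non-binding constraints.
Dual feasibility on the basic columns requires 3·y_budget + 2·y_production = 30, 2·y_budget + 5·y_production = 25.5.
This yields shadow prices y_budget = 9, y_production = 1.5.
Shadow price of production = 1.5.

1.5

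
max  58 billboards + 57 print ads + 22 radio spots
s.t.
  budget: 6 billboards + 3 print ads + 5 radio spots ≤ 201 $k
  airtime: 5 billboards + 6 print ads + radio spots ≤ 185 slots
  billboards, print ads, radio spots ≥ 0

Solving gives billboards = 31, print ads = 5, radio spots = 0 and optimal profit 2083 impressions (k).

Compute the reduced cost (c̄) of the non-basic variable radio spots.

-1

Both budget and airtime are binding at x*.
From A_Bᵀ y = c: 6·y_budget + 5·y_airtime = 58; 3·y_budget + 6·y_airtime = 57.
This yields shadow prices y_budget = 3, y_airtime = 8.
Reduced cost of radio spots: c₃ − yᵀa₃ = 22 − (3·5 + 8·1) = 22 − 23 = -1.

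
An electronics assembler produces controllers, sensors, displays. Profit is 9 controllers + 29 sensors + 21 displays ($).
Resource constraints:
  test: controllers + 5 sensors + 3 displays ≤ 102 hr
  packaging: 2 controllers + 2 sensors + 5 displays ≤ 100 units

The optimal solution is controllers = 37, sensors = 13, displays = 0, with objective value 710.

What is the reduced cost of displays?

-4

Both test and packaging are binding at x*.
From A_Bᵀ y = c: 1·y_test + 2·y_packaging = 9; 5·y_test + 2·y_packaging = 29.
Solving: y_test = 5, y_packaging = 2.
Reduced cost of displays: c₃ − yᵀa₃ = 21 − (5·3 + 2·5) = 21 − 25 = -4.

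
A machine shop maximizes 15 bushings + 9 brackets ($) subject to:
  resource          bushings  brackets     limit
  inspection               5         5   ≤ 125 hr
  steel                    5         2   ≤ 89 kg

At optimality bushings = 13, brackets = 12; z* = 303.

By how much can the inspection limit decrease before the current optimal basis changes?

36

Binding constraints: inspection, steel. The basis is B = [[5,5],[5,2]] with det -15.
Per unit decrease in inspection, x* moves by d = (0.1333, -0.3333).
The basis stays optimal until brackets reaches 0; allowable decrease = 36 hr.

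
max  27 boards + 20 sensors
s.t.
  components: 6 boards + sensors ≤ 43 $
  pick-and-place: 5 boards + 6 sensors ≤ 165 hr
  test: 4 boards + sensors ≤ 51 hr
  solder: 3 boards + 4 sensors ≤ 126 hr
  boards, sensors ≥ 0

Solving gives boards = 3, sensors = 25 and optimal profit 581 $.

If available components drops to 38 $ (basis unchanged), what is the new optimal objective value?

Check each constraint at x*: components 43/43 (tight); pick-and-place 165/165 (tight); test 37/51 (slack 14); solder 109/126 (slack 17).
Slack constraints have shadow price 0 (complementary slackness).
The binding rows give the dual system: 6·y_components + 5·y_pick-and-place = 27 and 1·y_components + 6·y_pick-and-place = 20.
This yields shadow prices y_components = 2, y_pick-and-place = 3.
Δz = y_components·Δb = 2 × (-5) = -10, so new z* = 581 − 10 = 571.

571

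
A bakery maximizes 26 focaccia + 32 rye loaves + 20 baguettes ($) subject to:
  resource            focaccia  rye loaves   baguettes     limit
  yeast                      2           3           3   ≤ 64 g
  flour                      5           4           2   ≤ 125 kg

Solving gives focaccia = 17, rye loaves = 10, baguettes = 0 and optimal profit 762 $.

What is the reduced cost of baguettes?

-8

Check each constraint at x*: yeast 64/64 (tight); flour 125/125 (tight).
From A_Bᵀ y = c: 2·y_yeast + 5·y_flour = 26; 3·y_yeast + 4·y_flour = 32.
→ y_yeast = 8 and y_flour = 2.
Reduced cost of baguettes: c₃ − yᵀa₃ = 20 − (8·3 + 2·2) = 20 − 28 = -8.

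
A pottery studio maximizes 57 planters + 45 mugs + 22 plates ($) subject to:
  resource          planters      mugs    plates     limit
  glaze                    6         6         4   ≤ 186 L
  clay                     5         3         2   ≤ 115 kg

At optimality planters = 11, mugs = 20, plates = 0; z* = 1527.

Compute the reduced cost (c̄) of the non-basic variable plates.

-8

Both glaze and clay are binding at x*.
Dual feasibility on the basic columns requires 6·y_glaze + 5·y_clay = 57, 6·y_glaze + 3·y_clay = 45.
This yields shadow prices y_glaze = 4.5, y_clay = 6.
Reduced cost of plates: c₃ − yᵀa₃ = 22 − (4.5·4 + 6·2) = 22 − 30 = -8.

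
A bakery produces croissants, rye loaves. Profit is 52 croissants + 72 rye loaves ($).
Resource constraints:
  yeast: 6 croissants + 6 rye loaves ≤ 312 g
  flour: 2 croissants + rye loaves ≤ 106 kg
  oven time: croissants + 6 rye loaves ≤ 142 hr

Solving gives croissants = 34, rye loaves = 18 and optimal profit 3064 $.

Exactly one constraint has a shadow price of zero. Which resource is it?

yeast: 312/312 (binding)
flour: 86/106 (slack 20)
oven time: 142/142 (binding)
By complementary slackness, a constraint with positive slack has shadow price 0 → flour.

flour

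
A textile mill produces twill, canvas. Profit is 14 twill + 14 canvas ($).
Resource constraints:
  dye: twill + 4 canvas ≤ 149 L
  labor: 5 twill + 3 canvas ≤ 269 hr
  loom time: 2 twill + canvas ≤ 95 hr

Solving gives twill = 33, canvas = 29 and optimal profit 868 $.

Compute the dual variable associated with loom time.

Check each constraint at x*: dye 149/149 (tight); labor 252/269 (slack 17); loom time 95/95 (tight).
Slack constraints have shadow price 0 (complementary slackness).
The binding rows give the dual system: 1·y_dye + 2·y_loom time = 14 and 4·y_dye + 1·y_loom time = 14.
This yields shadow prices y_dye = 2, y_loom time = 6.
Shadow price of loom time = 6.

6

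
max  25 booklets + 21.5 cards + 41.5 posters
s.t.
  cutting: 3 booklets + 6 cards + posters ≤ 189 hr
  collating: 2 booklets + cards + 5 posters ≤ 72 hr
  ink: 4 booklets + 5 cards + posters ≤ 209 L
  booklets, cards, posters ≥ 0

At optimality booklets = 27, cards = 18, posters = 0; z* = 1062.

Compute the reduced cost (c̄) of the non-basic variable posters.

Binding: cutting and collating. Non-binding: ink (11 unused).
Slack constraints have shadow price 0 (complementary slackness).
The binding rows give the dual system: 3·y_cutting + 2·y_collating = 25 and 6·y_cutting + 1·y_collating = 21.5.
This yields shadow prices y_cutting = 2, y_collating = 9.5.
Reduced cost of posters: c₃ − yᵀa₃ = 41.5 − (2·1 + 9.5·5) = 41.5 − 49.5 = -8.

-8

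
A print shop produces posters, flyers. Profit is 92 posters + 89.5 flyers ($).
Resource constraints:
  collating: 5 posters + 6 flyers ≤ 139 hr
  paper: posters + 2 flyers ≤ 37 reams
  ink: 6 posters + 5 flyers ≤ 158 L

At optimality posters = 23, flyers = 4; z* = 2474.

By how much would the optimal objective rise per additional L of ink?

Check each constraint at x*: collating 139/139 (tight); paper 31/37 (slack 6); ink 158/158 (tight).
By complementary slackness, y = 0 for the non-binding constraint.
From A_Bᵀ y = c: 5·y_collating + 6·y_ink = 92; 6·y_collating + 5·y_ink = 89.5.
This yields shadow prices y_collating = 7, y_ink = 9.5.
Shadow price of ink = 9.5.

9.5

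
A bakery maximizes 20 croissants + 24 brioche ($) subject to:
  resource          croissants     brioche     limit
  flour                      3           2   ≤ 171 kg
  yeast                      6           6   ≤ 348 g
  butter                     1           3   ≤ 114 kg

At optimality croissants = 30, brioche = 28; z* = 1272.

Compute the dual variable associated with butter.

2

At the optimum: flour uses 146 of 171 (slack = 25); yeast uses 348 of 348 (binding); butter uses 114 of 114 (binding).
Slack constraints have shadow price 0 (complementary slackness).
The binding rows give the dual system: 6·y_yeast + 1·y_butter = 20 and 6·y_yeast + 3·y_butter = 24.
Solving: y_yeast = 3, y_butter = 2.
Shadow price of butter = 2.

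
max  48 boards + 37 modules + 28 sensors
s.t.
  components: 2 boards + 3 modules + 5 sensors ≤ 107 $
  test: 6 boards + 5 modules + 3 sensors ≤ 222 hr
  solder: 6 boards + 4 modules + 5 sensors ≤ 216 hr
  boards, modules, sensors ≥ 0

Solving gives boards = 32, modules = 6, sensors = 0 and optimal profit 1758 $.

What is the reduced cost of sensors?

-2

At the optimum: components uses 82 of 107 (slack = 25); test uses 222 of 222 (binding); solder uses 216 of 216 (binding).
Slack constraints have shadow price 0 (complementary slackness).
Dual feasibility on the basic columns requires 6·y_test + 6·y_solder = 48, 5·y_test + 4·y_solder = 37.
Solving: y_test = 5, y_solder = 3.
Reduced cost of sensors: c₃ − yᵀa₃ = 28 − (5·3 + 3·5) = 28 − 30 = -2.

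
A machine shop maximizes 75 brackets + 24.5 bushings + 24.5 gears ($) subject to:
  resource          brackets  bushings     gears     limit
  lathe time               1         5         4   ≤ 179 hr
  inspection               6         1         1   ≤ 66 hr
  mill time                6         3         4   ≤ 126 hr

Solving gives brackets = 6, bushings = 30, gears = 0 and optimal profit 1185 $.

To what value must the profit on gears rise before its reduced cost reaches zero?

At the optimum: lathe time uses 156 of 179 (slack = 23); inspection uses 66 of 66 (binding); mill time uses 126 of 126 (binding).
Since lathe time is not tight, its dual is 0.
From A_Bᵀ y = c: 6·y_inspection + 6·y_mill time = 75; 1·y_inspection + 3·y_mill time = 24.5.
→ y_inspection = 6.5 and y_mill time = 6.
gears enters the basis when its profit ≥ yᵀa₃ = 6.5·1 + 6·4 = 30.5.

30.5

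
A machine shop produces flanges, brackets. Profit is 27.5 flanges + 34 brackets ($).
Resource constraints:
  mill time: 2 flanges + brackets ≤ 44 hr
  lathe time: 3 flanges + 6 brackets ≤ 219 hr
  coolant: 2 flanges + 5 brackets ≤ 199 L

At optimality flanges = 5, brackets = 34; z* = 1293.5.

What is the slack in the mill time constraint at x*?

mill time used = 2·5 + 1·34 = 44; slack = 44 − 44 = 0.

0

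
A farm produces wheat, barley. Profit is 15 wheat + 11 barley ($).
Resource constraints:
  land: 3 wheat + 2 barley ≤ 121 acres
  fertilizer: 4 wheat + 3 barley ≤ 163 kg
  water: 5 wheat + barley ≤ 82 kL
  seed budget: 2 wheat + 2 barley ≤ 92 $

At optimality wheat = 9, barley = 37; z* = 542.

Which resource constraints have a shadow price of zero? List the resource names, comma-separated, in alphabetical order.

land: 101/121 (slack 20)
fertilizer: 147/163 (slack 16)
water: 82/82 (binding)
seed budget: 92/92 (binding)
By complementary slackness, a constraint with positive slack has shadow price 0 → fertilizer, land.

fertilizer, land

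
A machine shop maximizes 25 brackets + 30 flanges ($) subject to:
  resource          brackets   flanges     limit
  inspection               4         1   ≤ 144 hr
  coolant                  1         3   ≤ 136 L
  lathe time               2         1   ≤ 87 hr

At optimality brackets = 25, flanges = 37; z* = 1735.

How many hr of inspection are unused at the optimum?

inspection used = 4·25 + 1·37 = 137; slack = 144 − 137 = 7.

7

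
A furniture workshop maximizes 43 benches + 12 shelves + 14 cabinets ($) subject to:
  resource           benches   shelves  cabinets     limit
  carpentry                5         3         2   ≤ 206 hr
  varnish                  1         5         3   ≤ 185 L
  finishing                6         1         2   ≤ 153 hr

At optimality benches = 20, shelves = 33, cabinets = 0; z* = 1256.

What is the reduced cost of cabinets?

At the optimum: carpentry uses 199 of 206 (slack = 7); varnish uses 185 of 185 (binding); finishing uses 153 of 153 (binding).
Slack constraints have shadow price 0 (complementary slackness).
From A_Bᵀ y = c: 1·y_varnish + 6·y_finishing = 43; 5·y_varnish + 1·y_finishing = 12.
→ y_varnish = 1 and y_finishing = 7.
Reduced cost of cabinets: c₃ − yᵀa₃ = 14 − (1·3 + 7·2) = 14 − 17 = -3.

-3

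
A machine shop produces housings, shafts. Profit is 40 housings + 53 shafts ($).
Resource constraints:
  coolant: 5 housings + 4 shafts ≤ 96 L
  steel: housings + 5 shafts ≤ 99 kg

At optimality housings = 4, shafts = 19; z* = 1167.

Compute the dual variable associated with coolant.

Both coolant and steel are binding at x*.
Dual feasibility on the basic columns requires 5·y_coolant + 1·y_steel = 40, 4·y_coolant + 5·y_steel = 53.
This yields shadow prices y_coolant = 7, y_steel = 5.
Shadow price of coolant = 7.

7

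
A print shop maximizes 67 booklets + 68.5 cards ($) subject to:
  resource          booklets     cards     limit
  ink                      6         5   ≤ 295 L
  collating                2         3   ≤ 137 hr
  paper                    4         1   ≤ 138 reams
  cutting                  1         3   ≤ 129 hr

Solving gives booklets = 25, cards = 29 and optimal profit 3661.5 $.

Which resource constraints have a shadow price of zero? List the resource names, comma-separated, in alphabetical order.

cutting, paper

ink: 295/295 (binding)
collating: 137/137 (binding)
paper: 129/138 (slack 9)
cutting: 112/129 (slack 17)
By complementary slackness, a constraint with positive slack has shadow price 0 → cutting, paper.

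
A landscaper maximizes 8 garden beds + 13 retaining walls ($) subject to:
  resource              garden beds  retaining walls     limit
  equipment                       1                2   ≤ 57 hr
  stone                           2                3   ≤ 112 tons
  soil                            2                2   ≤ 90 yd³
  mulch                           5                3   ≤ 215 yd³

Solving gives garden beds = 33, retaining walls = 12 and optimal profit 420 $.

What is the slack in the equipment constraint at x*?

0

equipment used = 1·33 + 2·12 = 57; slack = 57 − 57 = 0.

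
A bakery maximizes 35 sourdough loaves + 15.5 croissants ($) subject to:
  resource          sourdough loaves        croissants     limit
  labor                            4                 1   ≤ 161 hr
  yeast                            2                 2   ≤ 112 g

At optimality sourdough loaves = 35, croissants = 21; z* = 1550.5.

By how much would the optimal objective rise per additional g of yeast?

4.5

At the optimum: labor uses 161 of 161 (binding); yeast uses 112 of 112 (binding).
Dual feasibility on the basic columns requires 4·y_labor + 2·y_yeast = 35, 1·y_labor + 2·y_yeast = 15.5.
Solving: y_labor = 6.5, y_yeast = 4.5.
Shadow price of yeast = 4.5.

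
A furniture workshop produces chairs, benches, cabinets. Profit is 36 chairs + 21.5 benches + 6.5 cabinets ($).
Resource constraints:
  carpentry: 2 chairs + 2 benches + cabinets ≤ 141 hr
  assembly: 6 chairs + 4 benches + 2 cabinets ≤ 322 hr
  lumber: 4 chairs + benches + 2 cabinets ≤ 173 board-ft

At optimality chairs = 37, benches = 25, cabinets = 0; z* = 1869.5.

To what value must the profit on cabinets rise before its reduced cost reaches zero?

13

Check each constraint at x*: carpentry 124/141 (slack 17); assembly 322/322 (tight); lumber 173/173 (tight).
By complementary slackness, y = 0 for the non-binding constraint.
The binding rows give the dual system: 6·y_assembly + 4·y_lumber = 36 and 4·y_assembly + 1·y_lumber = 21.5.
→ y_assembly = 5 and y_lumber = 1.5.
cabinets enters the basis when its profit ≥ yᵀa₃ = 5·2 + 1.5·2 = 13.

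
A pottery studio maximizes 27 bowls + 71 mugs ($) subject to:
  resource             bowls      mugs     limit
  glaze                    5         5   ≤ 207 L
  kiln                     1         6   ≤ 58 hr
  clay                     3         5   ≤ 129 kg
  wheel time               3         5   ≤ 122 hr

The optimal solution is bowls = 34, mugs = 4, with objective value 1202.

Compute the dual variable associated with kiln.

6

At the optimum: glaze uses 190 of 207 (slack = 17); kiln uses 58 of 58 (binding); clay uses 122 of 129 (slack = 7); wheel time uses 122 of 122 (binding).
By complementary slackness, y = 0 for the non-binding constraints.
From A_Bᵀ y = c: 1·y_kiln + 3·y_wheel time = 27; 6·y_kiln + 5·y_wheel time = 71.
Solving: y_kiln = 6, y_wheel time = 7.
Shadow price of kiln = 6.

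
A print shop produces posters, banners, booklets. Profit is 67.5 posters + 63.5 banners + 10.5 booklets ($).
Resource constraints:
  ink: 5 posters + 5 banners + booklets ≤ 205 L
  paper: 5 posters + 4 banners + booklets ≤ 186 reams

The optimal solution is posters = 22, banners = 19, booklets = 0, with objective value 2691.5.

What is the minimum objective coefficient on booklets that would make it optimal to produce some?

Check each constraint at x*: ink 205/205 (tight); paper 186/186 (tight).
The binding rows give the dual system: 5·y_ink + 5·y_paper = 67.5 and 5·y_ink + 4·y_paper = 63.5.
Solving: y_ink = 9.5, y_paper = 4.
booklets enters the basis when its profit ≥ yᵀa₃ = 9.5·1 + 4·1 = 13.5.

13.5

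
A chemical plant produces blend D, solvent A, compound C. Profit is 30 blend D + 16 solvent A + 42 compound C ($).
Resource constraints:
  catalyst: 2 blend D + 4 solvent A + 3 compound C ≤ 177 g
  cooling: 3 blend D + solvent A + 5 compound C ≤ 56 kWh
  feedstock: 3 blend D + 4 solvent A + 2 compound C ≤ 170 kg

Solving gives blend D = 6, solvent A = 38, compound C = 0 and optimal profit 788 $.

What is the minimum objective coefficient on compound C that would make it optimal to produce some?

44

Binding: cooling and feedstock. Non-binding: catalyst (13 unused).
By complementary slackness, y = 0 for the non-binding constraint.
The binding rows give the dual system: 3·y_cooling + 3·y_feedstock = 30 and 1·y_cooling + 4·y_feedstock = 16.
Solving: y_cooling = 8, y_feedstock = 2.
compound C enters the basis when its profit ≥ yᵀa₃ = 8·5 + 2·2 = 44.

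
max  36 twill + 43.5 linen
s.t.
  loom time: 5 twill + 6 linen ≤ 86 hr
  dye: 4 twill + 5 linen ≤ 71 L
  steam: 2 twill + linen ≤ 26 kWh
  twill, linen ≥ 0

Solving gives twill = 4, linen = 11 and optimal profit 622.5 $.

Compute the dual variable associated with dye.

1.5

Binding: loom time and dye. Non-binding: steam (7 unused).
Since steam is not tight, its dual is 0.
Dual feasibility on the basic columns requires 5·y_loom time + 4·y_dye = 36, 6·y_loom time + 5·y_dye = 43.5.
Solving: y_loom time = 6, y_dye = 1.5.
Shadow price of dye = 1.5.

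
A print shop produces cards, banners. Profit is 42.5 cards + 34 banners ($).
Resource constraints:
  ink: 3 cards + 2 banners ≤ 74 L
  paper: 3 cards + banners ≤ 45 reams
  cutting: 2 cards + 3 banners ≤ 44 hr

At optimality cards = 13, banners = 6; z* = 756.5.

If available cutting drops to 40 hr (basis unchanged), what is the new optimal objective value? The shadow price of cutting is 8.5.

Δb = -4, so new z* = 756.5 + (8.5)·(-4) = 756.5 − 34 = 722.5.

722.5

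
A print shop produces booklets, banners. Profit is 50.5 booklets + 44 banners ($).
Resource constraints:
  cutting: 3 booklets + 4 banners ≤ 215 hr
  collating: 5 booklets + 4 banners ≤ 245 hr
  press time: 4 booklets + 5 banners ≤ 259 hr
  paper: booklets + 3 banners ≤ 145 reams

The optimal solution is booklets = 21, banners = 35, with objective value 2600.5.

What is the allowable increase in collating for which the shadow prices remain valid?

Binding constraints: collating, press time. The basis is B = [[5,4],[4,5]] with det 9.
Per unit increase in collating, x* moves by d = (0.5556, -0.4444).
The basis stays optimal until banners reaches 0; allowable increase = 78.75 hr.

78.75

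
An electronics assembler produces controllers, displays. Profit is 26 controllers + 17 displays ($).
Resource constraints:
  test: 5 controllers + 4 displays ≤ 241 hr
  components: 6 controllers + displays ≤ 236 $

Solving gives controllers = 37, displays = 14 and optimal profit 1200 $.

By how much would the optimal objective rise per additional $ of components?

At the optimum: test uses 241 of 241 (binding); components uses 236 of 236 (binding).
Dual feasibility on the basic columns requires 5·y_test + 6·y_components = 26, 4·y_test + 1·y_components = 17.
→ y_test = 4 and y_components = 1.
Shadow price of components = 1.

1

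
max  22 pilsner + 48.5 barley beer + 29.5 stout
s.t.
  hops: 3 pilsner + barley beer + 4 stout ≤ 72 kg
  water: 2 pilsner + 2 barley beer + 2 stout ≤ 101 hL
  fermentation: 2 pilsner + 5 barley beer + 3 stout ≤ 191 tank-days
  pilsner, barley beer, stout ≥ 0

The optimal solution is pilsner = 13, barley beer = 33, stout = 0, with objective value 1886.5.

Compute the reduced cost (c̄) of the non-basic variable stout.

-3

Check each constraint at x*: hops 72/72 (tight); water 92/101 (slack 9); fermentation 191/191 (tight).
By complementary slackness, y = 0 for the non-binding constraint.
Dual feasibility on the basic columns requires 3·y_hops + 2·y_fermentation = 22, 1·y_hops + 5·y_fermentation = 48.5.
→ y_hops = 1 and y_fermentation = 9.5.
Reduced cost of stout: c₃ − yᵀa₃ = 29.5 − (1·4 + 9.5·3) = 29.5 − 32.5 = -3.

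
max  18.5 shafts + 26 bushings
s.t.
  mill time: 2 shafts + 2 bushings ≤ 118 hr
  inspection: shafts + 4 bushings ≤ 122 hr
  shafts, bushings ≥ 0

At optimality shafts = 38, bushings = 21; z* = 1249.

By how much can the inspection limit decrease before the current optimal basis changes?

Binding constraints: mill time, inspection. The basis is B = [[2,2],[1,4]] with det 6.
Per unit decrease in inspection, x* moves by d = (0.3333, -0.3333).
The basis stays optimal until bushings reaches 0; allowable decrease = 63 hr.

63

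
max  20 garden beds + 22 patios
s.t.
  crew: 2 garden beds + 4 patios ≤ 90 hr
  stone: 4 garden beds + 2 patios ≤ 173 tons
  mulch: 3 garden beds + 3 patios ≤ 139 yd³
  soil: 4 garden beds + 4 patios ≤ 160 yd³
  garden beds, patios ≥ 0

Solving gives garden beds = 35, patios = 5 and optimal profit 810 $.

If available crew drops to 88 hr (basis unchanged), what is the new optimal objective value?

At the optimum: crew uses 90 of 90 (binding); stone uses 150 of 173 (slack = 23); mulch uses 120 of 139 (slack = 19); soil uses 160 of 160 (binding).
Since stone, mulch are not tight, their duals are 0.
From A_Bᵀ y = c: 2·y_crew + 4·y_soil = 20; 4·y_crew + 4·y_soil = 22.
This yields shadow prices y_crew = 1, y_soil = 4.5.
Δz = y_crew·Δb = 1 × (-2) = -2, so new z* = 810 − 2 = 808.

808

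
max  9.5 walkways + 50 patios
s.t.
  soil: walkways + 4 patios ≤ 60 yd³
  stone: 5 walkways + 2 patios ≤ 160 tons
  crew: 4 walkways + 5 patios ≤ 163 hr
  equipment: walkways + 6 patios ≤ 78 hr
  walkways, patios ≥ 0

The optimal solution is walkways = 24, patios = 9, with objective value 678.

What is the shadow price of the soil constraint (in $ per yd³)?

3.5

Binding: soil and equipment. Non-binding: stone (22 unused), crew (22 unused).
Since stone, crew are not tight, their duals are 0.
Dual feasibility on the basic columns requires 1·y_soil + 1·y_equipment = 9.5, 4·y_soil + 6·y_equipment = 50.
Solving: y_soil = 3.5, y_equipment = 6.
Shadow price of soil = 3.5.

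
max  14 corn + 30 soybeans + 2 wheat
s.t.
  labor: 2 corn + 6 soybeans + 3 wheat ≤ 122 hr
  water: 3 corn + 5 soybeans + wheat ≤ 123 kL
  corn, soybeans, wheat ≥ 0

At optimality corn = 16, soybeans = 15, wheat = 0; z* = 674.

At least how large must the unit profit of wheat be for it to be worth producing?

10.5

Both labor and water are binding at x*.
From A_Bᵀ y = c: 2·y_labor + 3·y_water = 14; 6·y_labor + 5·y_water = 30.
→ y_labor = 2.5 and y_water = 3.
wheat enters the basis when its profit ≥ yᵀa₃ = 2.5·3 + 3·1 = 10.5.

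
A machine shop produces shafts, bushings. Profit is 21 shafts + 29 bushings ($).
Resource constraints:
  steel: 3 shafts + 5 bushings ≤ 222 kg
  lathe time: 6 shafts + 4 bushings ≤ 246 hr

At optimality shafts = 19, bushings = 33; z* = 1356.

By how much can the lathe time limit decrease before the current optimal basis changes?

68.4

Binding constraints: steel, lathe time. The basis is B = [[3,5],[6,4]] with det -18.
Per unit decrease in lathe time, x* moves by d = (-0.2778, 0.1667).
The basis stays optimal until shafts reaches 0; allowable decrease = 68.4 hr.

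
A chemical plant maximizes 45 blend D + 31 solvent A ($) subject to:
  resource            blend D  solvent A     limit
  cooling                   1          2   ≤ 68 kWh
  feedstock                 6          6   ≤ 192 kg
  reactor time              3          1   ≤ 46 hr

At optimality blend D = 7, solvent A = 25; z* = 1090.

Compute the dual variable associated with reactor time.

Binding: feedstock and reactor time. Non-binding: cooling (11 unused).
By complementary slackness, y = 0 for the non-binding constraint.
The binding rows give the dual system: 6·y_feedstock + 3·y_reactor time = 45 and 6·y_feedstock + 1·y_reactor time = 31.
This yields shadow prices y_feedstock = 4, y_reactor time = 7.
Shadow price of reactor time = 7.

7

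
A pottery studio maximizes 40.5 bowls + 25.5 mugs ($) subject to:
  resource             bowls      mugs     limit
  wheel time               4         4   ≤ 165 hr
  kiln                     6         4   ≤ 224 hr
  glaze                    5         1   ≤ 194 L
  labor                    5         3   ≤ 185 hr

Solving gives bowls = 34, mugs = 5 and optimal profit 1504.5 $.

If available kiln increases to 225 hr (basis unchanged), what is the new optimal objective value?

1507.5

At the optimum: wheel time uses 156 of 165 (slack = 9); kiln uses 224 of 224 (binding); glaze uses 175 of 194 (slack = 19); labor uses 185 of 185 (binding).
By complementary slackness, y = 0 for the non-binding constraints.
Dual feasibility on the basic columns requires 6·y_kiln + 5·y_labor = 40.5, 4·y_kiln + 3·y_labor = 25.5.
→ y_kiln = 3 and y_labor = 4.5.
Δz = y_kiln·Δb = 3 × (1) = 3, so new z* = 1504.5 + 3 = 1507.5.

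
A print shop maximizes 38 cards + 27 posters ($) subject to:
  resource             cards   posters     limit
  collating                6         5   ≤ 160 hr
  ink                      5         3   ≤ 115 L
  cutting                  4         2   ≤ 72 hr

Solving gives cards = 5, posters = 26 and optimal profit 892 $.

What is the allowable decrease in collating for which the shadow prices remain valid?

52

Binding constraints: collating, cutting. The basis is B = [[6,5],[4,2]] with det -8.
Per unit decrease in collating, x* moves by d = (0.25, -0.5).
The basis stays optimal until posters reaches 0; allowable decrease = 52 hr.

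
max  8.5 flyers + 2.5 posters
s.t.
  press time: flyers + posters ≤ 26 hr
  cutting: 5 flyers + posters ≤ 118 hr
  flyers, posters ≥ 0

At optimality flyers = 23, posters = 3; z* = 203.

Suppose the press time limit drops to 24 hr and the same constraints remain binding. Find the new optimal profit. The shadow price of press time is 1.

201

Δb = -2, so new z* = 203 + (1)·(-2) = 203 − 2 = 201.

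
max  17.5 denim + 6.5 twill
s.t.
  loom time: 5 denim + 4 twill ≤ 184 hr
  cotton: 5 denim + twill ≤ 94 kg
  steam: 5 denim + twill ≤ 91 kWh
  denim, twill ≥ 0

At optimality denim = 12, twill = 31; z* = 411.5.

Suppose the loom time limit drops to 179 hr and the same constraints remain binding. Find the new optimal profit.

406.5

At the optimum: loom time uses 184 of 184 (binding); cotton uses 91 of 94 (slack = 3); steam uses 91 of 91 (binding).
By complementary slackness, y = 0 for the non-binding constraint.
The binding rows give the dual system: 5·y_loom time + 5·y_steam = 17.5 and 4·y_loom time + 1·y_steam = 6.5.
→ y_loom time = 1 and y_steam = 2.5.
Δz = y_loom time·Δb = 1 × (-5) = -5, so new z* = 411.5 − 5 = 406.5.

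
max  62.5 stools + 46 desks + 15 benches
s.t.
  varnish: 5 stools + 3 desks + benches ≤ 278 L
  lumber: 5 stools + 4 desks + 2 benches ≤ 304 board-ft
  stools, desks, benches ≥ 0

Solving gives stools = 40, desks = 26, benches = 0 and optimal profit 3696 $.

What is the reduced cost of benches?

-6

Check each constraint at x*: varnish 278/278 (tight); lumber 304/304 (tight).
The binding rows give the dual system: 5·y_varnish + 5·y_lumber = 62.5 and 3·y_varnish + 4·y_lumber = 46.
This yields shadow prices y_varnish = 4, y_lumber = 8.5.
Reduced cost of benches: c₃ − yᵀa₃ = 15 − (4·1 + 8.5·2) = 15 − 21 = -6.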